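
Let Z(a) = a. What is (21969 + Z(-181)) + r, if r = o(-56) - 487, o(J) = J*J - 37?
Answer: 24400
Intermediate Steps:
o(J) = -37 + J² (o(J) = J² - 37 = -37 + J²)
r = 2612 (r = (-37 + (-56)²) - 487 = (-37 + 3136) - 487 = 3099 - 487 = 2612)
(21969 + Z(-181)) + r = (21969 - 181) + 2612 = 21788 + 2612 = 24400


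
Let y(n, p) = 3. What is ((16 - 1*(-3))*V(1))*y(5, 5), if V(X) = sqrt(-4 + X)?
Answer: 57*I*sqrt(3) ≈ 98.727*I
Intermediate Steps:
((16 - 1*(-3))*V(1))*y(5, 5) = ((16 - 1*(-3))*sqrt(-4 + 1))*3 = ((16 + 3)*sqrt(-3))*3 = (19*(I*sqrt(3)))*3 = (19*I*sqrt(3))*3 = 57*I*sqrt(3)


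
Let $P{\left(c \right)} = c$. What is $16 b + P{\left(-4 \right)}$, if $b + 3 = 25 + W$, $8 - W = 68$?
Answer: $-612$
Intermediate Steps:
$W = -60$ ($W = 8 - 68 = -60$)
$b = -38$ ($b = -3 + \left(25 - 60\right) = -3 - 35 = -38$)
$16 b + P{\left(-4 \right)} = 16 \left(-38\right) - 4 = -608 - 4 = -612$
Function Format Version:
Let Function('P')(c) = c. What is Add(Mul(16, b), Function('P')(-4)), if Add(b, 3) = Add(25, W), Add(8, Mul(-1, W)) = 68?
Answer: -612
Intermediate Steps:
W = -60 (W = Add(8, Mul(-1, 68)) = Add(8, -68) = -60)
b = -38 (b = Add(-3, Add(25, -60)) = Add(-3, -35) = -38)
Add(Mul(16, b), Function('P')(-4)) = Add(Mul(16, -38), -4) = Add(-608, -4) = -612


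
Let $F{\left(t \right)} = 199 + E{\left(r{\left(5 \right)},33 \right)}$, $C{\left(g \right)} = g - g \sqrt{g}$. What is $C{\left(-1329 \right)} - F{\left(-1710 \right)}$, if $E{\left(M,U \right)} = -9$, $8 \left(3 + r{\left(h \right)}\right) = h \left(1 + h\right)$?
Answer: $-1519 + 1329 i \sqrt{1329} \approx -1519.0 + 48449.0 i$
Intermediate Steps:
$r{\left(h \right)} = -3 + \frac{h \left(1 + h\right)}{8}$
$C{\left(g \right)} = g - g^{\frac{3}{2}}$
$F{\left(t \right)} = 190$ ($F{\left(t \right)} = 199 - 9 = 190$)
$C{\left(-1329 \right)} - F{\left(-1710 \right)} = \left(-1329 - \left(-1329\right)^{\frac{3}{2}}\right) - 190 = \left(-1329 - - 1329 i \sqrt{1329}\right) - 190 = \left(-1329 + 1329 i \sqrt{1329}\right) - 190 = -1519 + 1329 i \sqrt{1329}$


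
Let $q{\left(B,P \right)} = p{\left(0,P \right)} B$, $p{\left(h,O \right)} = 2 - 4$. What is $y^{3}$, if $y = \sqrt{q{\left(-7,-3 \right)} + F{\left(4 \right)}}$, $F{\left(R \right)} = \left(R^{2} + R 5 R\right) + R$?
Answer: $114 \sqrt{114} \approx 1217.2$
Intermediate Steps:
$p{\left(h,O \right)} = -2$ ($p{\left(h,O \right)} = 2 - 4 = -2$)
$F{\left(R \right)} = R + 6 R^{2}$ ($F{\left(R \right)} = \left(R^{2} + 5 R R\right) + R = \left(R^{2} + 5 R^{2}\right) + R = 6 R^{2} + R = R + 6 R^{2}$)
$q{\left(B,P \right)} = - 2 B$
$y = \sqrt{114}$ ($y = \sqrt{\left(-2\right) \left(-7\right) + 4 \left(1 + 6 \cdot 4\right)} = \sqrt{14 + 4 \left(1 + 24\right)} = \sqrt{14 + 4 \cdot 25} = \sqrt{14 + 100} = \sqrt{114} \approx 10.677$)
$y^{3} = \left(\sqrt{114}\right)^{3} = 114 \sqrt{114}$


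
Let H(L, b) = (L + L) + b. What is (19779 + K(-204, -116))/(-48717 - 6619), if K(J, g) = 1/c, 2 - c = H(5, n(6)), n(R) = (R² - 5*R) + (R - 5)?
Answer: -74171/207510 ≈ -0.35743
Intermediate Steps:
n(R) = -5 + R² - 4*R (n(R) = (R² - 5*R) + (-5 + R) = -5 + R² - 4*R)
H(L, b) = b + 2*L (H(L, b) = 2*L + b = b + 2*L)
c = -15 (c = 2 - ((-5 + 6² - 4*6) + 2*5) = 2 - ((-5 + 36 - 24) + 10) = 2 - (7 + 10) = 2 - 1*17 = 2 - 17 = -15)
K(J, g) = -1/15 (K(J, g) = 1/(-15) = -1/15)
(19779 + K(-204, -116))/(-48717 - 6619) = (19779 - 1/15)/(-48717 - 6619) = (296684/15)/(-55336) = (296684/15)*(-1/55336) = -74171/207510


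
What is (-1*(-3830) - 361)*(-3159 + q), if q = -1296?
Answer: -15454395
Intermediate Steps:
(-1*(-3830) - 361)*(-3159 + q) = (-1*(-3830) - 361)*(-3159 - 1296) = (3830 - 361)*(-4455) = 3469*(-4455) = -15454395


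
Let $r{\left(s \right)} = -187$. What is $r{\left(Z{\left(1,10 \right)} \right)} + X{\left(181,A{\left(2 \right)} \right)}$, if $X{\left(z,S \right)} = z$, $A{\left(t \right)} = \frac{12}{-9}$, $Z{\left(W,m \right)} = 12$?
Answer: $-6$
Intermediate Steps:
$A{\left(t \right)} = - \frac{4}{3}$ ($A{\left(t \right)} = 12 \left(- \frac{1}{9}\right) = - \frac{4}{3}$)
$r{\left(Z{\left(1,10 \right)} \right)} + X{\left(181,A{\left(2 \right)} \right)} = -187 + 181 = -6$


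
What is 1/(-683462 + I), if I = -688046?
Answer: -1/1371508 ≈ -7.2912e-7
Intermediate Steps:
1/(-683462 + I) = 1/(-683462 - 688046) = 1/(-1371508) = -1/1371508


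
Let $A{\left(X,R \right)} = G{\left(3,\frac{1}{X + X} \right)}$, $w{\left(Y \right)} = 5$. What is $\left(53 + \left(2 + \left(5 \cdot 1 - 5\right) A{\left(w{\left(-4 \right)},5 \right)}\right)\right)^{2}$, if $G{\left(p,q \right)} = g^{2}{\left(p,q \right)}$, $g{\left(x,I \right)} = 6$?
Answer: $3025$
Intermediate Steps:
$G{\left(p,q \right)} = 36$ ($G{\left(p,q \right)} = 6^{2} = 36$)
$A{\left(X,R \right)} = 36$
$\left(53 + \left(2 + \left(5 \cdot 1 - 5\right) A{\left(w{\left(-4 \right)},5 \right)}\right)\right)^{2} = \left(53 + \left(2 + \left(5 \cdot 1 - 5\right) 36\right)\right)^{2} = \left(53 + \left(2 + \left(5 - 5\right) 36\right)\right)^{2} = \left(53 + \left(2 + 0 \cdot 36\right)\right)^{2} = \left(53 + \left(2 + 0\right)\right)^{2} = \left(53 + 2\right)^{2} = 55^{2} = 3025$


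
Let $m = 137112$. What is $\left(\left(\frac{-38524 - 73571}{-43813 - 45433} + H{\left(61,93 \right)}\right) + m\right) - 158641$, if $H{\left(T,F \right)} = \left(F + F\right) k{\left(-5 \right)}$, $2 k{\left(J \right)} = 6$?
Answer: $- \frac{1871465771}{89246} \approx -20970.0$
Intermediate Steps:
$k{\left(J \right)} = 3$ ($k{\left(J \right)} = \frac{1}{2} \cdot 6 = 3$)
$H{\left(T,F \right)} = 6 F$ ($H{\left(T,F \right)} = \left(F + F\right) 3 = 2 F 3 = 6 F$)
$\left(\left(\frac{-38524 - 73571}{-43813 - 45433} + H{\left(61,93 \right)}\right) + m\right) - 158641 = \left(\left(\frac{-38524 - 73571}{-43813 - 45433} + 6 \cdot 93\right) + 137112\right) - 158641 = \left(\left(- \frac{112095}{-89246} + 558\right) + 137112\right) - 158641 = \left(\left(\left(-112095\right) \left(- \frac{1}{89246}\right) + 558\right) + 137112\right) - 158641 = \left(\left(\frac{112095}{89246} + 558\right) + 137112\right) - 158641 = \left(\frac{49911363}{89246} + 137112\right) - 158641 = \frac{12286608915}{89246} - 158641 = - \frac{1871465771}{89246}$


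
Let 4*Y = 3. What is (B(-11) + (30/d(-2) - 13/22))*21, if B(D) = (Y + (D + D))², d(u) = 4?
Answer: 1694511/176 ≈ 9627.9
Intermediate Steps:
Y = ¾ (Y = (¼)*3 = ¾ ≈ 0.75000)
B(D) = (¾ + 2*D)² (B(D) = (¾ + (D + D))² = (¾ + 2*D)²)
(B(-11) + (30/d(-2) - 13/22))*21 = ((3 + 8*(-11))²/16 + (30/4 - 13/22))*21 = ((3 - 88)²/16 + (30*(¼) - 13*1/22))*21 = ((1/16)*(-85)² + (15/2 - 13/22))*21 = ((1/16)*7225 + 76/11)*21 = (7225/16 + 76/11)*21 = (80691/176)*21 = 1694511/176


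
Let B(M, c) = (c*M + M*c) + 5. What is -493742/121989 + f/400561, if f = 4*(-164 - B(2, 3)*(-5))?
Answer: -28258905398/6980576547 ≈ -4.0482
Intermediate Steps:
B(M, c) = 5 + 2*M*c (B(M, c) = (M*c + M*c) + 5 = 2*M*c + 5 = 5 + 2*M*c)
f = -316 (f = 4*(-164 - (5 + 2*2*3)*(-5)) = 4*(-164 - (5 + 12)*(-5)) = 4*(-164 - 1*17*(-5)) = 4*(-164 - 17*(-5)) = 4*(-164 + 85) = 4*(-79) = -316)
-493742/121989 + f/400561 = -493742/121989 - 316/400561 = -28258905398/6980576547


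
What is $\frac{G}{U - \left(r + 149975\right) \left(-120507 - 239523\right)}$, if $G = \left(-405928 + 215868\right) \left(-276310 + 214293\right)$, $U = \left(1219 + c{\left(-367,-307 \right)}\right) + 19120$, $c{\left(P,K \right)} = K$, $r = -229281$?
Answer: $- \frac{2946737755}{7138129787} \approx -0.41282$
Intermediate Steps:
$U = 20032$ ($U = \left(1219 - 307\right) + 19120 = 912 + 19120 = 20032$)
$G = 11786951020$ ($G = \left(-190060\right) \left(-62017\right) = 11786951020$)
$\frac{G}{U - \left(r + 149975\right) \left(-120507 - 239523\right)} = \frac{11786951020}{20032 - \left(-229281 + 149975\right) \left(-120507 - 239523\right)} = \frac{11786951020}{20032 - \left(-79306\right) \left(-360030\right)} = \frac{11786951020}{20032 - 28552539180} = \frac{11786951020}{-28552519148} = 11786951020 \left(- \frac{1}{28552519148}\right) = - \frac{2946737755}{7138129787}$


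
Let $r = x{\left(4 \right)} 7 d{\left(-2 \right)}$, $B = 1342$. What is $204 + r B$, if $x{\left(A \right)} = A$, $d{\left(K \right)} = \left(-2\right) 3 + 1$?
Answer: $-187676$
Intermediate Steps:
$d{\left(K \right)} = -5$ ($d{\left(K \right)} = -6 + 1 = -5$)
$r = -140$ ($r = 4 \cdot 7 \left(-5\right) = 28 \left(-5\right) = -140$)
$204 + r B = 204 - 187880 = -187676$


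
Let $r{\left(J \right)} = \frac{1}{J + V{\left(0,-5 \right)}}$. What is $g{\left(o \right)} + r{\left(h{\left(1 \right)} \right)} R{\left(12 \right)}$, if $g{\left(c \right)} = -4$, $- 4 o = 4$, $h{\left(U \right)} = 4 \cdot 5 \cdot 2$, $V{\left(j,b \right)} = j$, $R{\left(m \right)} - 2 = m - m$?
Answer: $- \frac{79}{20} \approx -3.95$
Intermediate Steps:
$R{\left(m \right)} = 2$ ($R{\left(m \right)} = 2 + \left(m - m\right) = 2 + 0 = 2$)
$h{\left(U \right)} = 40$ ($h{\left(U \right)} = 20 \cdot 2 = 40$)
$o = -1$ ($o = \left(- \frac{1}{4}\right) 4 = -1$)
$r{\left(J \right)} = \frac{1}{J}$ ($r{\left(J \right)} = \frac{1}{J + 0} = \frac{1}{J}$)
$g{\left(o \right)} + r{\left(h{\left(1 \right)} \right)} R{\left(12 \right)} = -4 + \frac{1}{40} \cdot 2 = -4 + \frac{1}{20} = - \frac{79}{20}$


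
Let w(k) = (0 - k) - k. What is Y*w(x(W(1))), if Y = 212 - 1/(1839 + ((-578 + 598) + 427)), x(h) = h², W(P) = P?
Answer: -484631/1143 ≈ -424.00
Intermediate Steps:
Y = 484631/2286 (Y = 212 - 1/(1839 + (20 + 427)) = 212 - 1/(1839 + 447) = 212 - 1/2286 = 484631/2286 ≈ 212.00)
w(k) = -2*k (w(k) = -k - k = -2*k)
Y*w(x(W(1))) = 484631*(-2*1²)/2286 = 484631*(-2*1)/2286 = (484631/2286)*(-2) = -484631/1143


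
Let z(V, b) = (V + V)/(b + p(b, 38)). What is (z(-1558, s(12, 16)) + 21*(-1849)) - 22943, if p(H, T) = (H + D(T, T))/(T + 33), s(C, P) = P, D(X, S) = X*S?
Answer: -40145337/649 ≈ -61857.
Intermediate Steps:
D(X, S) = S*X
p(H, T) = (H + T²)/(33 + T) (p(H, T) = (H + T*T)/(T + 33) = (H + T²)/(33 + T))
z(V, b) = 2*V/(1444/71 + 72*b/71) (z(V, b) = (V + V)/(b + (b + 38²)/(33 + 38)) = (2*V)/(b + (b + 1444)/71) = (2*V)/(b + (1444 + b)/71) = (2*V)/(b + (1444/71 + b/71)) = (2*V)/(1444/71 + 72*b/71) = 2*V/(1444/71 + 72*b/71))
(z(-1558, s(12, 16)) + 21*(-1849)) - 22943 = ((71/2)*(-1558)/(361 + 18*16) + 21*(-1849)) - 22943 = ((71/2)*(-1558)/(361 + 288) - 38829) - 22943 = ((71/2)*(-1558)/649 - 38829) - 22943 = ((71/2)*(-1558)*(1/649) - 38829) - 22943 = (-55309/649 - 38829) - 22943 = -25255330/649 - 22943 = -40145337/649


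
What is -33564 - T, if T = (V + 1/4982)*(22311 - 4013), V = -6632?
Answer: 302205051903/2491 ≈ 1.2132e+8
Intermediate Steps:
T = -302288659827/2491 (T = (-6632 + 1/4982)*(22311 - 4013) = (-6632 + 1/4982)*18298 = -33040623/4982*18298 = -302288659827/2491 ≈ -1.2135e+8)
-33564 - T = -33564 - 1*(-302288659827/2491) = -33564 + 302288659827/2491 = 302205051903/2491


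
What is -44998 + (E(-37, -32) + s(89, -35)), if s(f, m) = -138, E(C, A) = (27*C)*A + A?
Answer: -13200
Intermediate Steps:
E(C, A) = A + 27*A*C (E(C, A) = 27*A*C + A = A + 27*A*C)
-44998 + (E(-37, -32) + s(89, -35)) = -44998 + (-32*(1 + 27*(-37)) - 138) = -44998 + (-32*(1 - 999) - 138) = -44998 + (-32*(-998) - 138) = -44998 + (31936 - 138) = -44998 + 31798 = -13200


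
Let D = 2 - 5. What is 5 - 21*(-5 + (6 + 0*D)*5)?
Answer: -520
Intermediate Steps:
D = -3
5 - 21*(-5 + (6 + 0*D)*5) = 5 - 21*(-5 + (6 + 0*(-3))*5) = 5 - 21*(-5 + (6 + 0)*5) = 5 - 21*(-5 + 6*5) = 5 - 21*(-5 + 30) = 5 - 21*25 = 5 - 525 = -520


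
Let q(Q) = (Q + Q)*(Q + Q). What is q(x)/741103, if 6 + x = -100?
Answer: 44944/741103 ≈ 0.060645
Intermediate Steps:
x = -106 (x = -6 - 100 = -106)
q(Q) = 4*Q² (q(Q) = (2*Q)*(2*Q) = 4*Q²)
q(x)/741103 = (4*(-106)²)/741103 = (4*11236)*(1/741103) = 44944*(1/741103) = 44944/741103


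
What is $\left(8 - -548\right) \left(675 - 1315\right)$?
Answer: $-355840$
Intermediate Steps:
$\left(8 - -548\right) \left(675 - 1315\right) = \left(8 + 548\right) \left(-640\right) = 556 \left(-640\right) = -355840$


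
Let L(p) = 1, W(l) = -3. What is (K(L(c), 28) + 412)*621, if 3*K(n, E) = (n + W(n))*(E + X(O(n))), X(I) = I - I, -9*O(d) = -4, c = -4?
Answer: 244260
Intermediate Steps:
O(d) = 4/9 (O(d) = -1/9*(-4) = 4/9)
X(I) = 0
K(n, E) = E*(-3 + n)/3 (K(n, E) = ((n - 3)*(E + 0))/3 = ((-3 + n)*E)/3 = (E*(-3 + n))/3 = E*(-3 + n)/3)
(K(L(c), 28) + 412)*621 = ((1/3)*28*(-3 + 1) + 412)*621 = ((1/3)*28*(-2) + 412)*621 = (-56/3 + 412)*621 = (1180/3)*621 = 244260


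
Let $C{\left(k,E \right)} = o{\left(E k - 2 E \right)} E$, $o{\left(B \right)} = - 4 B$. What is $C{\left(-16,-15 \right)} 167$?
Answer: $2705400$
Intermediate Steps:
$C{\left(k,E \right)} = E \left(8 E - 4 E k\right)$ ($C{\left(k,E \right)} = - 4 \left(E k - 2 E\right) E = - 4 \left(- 2 E + E k\right) E = \left(8 E - 4 E k\right) E = E \left(8 E - 4 E k\right)$)
$C{\left(-16,-15 \right)} 167 = 4 \left(-15\right)^{2} \left(2 - -16\right) 167 = 4 \cdot 225 \left(2 + 16\right) 167 = 4 \cdot 225 \cdot 18 \cdot 167 = 16200 \cdot 167 = 2705400$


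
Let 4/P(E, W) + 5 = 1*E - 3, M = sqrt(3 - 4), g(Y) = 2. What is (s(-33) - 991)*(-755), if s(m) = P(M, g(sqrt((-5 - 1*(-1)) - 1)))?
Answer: 9731497/13 + 604*I/13 ≈ 7.4858e+5 + 46.462*I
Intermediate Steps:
M = I (M = sqrt(-1) = I ≈ 1.0*I)
P(E, W) = 4/(-8 + E) (P(E, W) = 4/(-5 + (1*E - 3)) = 4/(-5 + (E - 3)) = 4/(-5 + (-3 + E)) = 4/(-8 + E))
s(m) = 4*(-8 - I)/65 (s(m) = 4/(-8 + I) = 4*((-8 - I)/65) = 4*(-8 - I)/65)
(s(-33) - 991)*(-755) = ((-32/65 - 4*I/65) - 991)*(-755) = (-64447/65 - 4*I/65)*(-755) = 9731497/13 + 604*I/13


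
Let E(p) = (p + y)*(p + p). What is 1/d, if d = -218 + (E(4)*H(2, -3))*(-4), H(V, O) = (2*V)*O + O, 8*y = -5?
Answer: 1/1402 ≈ 0.00071327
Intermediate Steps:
y = -5/8 (y = (1/8)*(-5) = -5/8 ≈ -0.62500)
H(V, O) = O + 2*O*V (H(V, O) = 2*O*V + O = O + 2*O*V)
E(p) = 2*p*(-5/8 + p) (E(p) = (p - 5/8)*(p + p) = (-5/8 + p)*(2*p) = 2*p*(-5/8 + p))
d = 1402 (d = -218 + (((1/4)*4*(-5 + 8*4))*(-3*(1 + 2*2)))*(-4) = -218 + (((1/4)*4*(-5 + 32))*(-3*(1 + 4)))*(-4) = -218 + (((1/4)*4*27)*(-3*5))*(-4) = -218 + (27*(-15))*(-4) = -218 - 405*(-4) = -218 + 1620 = 1402)
1/d = 1/1402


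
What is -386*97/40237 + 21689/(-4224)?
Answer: -1030855301/169961088 ≈ -6.0652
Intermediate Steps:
-386*97/40237 + 21689/(-4224) = -37442*1/40237 + 21689*(-1/4224) = -37442/40237 - 21689/4224 = -1030855301/169961088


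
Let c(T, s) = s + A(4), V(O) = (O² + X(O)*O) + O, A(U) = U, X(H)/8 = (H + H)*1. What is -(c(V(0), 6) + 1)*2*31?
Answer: -682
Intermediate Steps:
X(H) = 16*H (X(H) = 8*((H + H)*1) = 8*((2*H)*1) = 8*(2*H) = 16*H)
V(O) = O + 17*O² (V(O) = (O² + (16*O)*O) + O = (O² + 16*O²) + O = 17*O² + O = O + 17*O²)
c(T, s) = 4 + s (c(T, s) = s + 4 = 4 + s)
-(c(V(0), 6) + 1)*2*31 = -((4 + 6) + 1)*2*31 = -(10 + 1)*2*31 = -11*2*31 = -22*31 = -1*682 = -682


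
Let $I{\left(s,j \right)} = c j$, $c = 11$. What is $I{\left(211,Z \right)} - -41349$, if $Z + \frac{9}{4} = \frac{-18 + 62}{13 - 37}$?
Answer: $\frac{495649}{12} \approx 41304.0$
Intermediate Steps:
$Z = - \frac{49}{12}$ ($Z = - \frac{9}{4} + \frac{-18 + 62}{13 - 37} = - \frac{9}{4} + \frac{44}{-24} = - \frac{9}{4} + 44 \left(- \frac{1}{24}\right) = - \frac{9}{4} - \frac{11}{6} = - \frac{49}{12} \approx -4.0833$)
$I{\left(s,j \right)} = 11 j$
$I{\left(211,Z \right)} - -41349 = 11 \left(- \frac{49}{12}\right) - -41349 = - \frac{539}{12} + 41349 = \frac{495649}{12}$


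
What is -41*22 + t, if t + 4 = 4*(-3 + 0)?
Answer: -918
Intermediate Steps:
t = -16 (t = -4 + 4*(-3 + 0) = -4 + 4*(-3) = -4 - 12 = -16)
-41*22 + t = -41*22 - 16 = -902 - 16 = -918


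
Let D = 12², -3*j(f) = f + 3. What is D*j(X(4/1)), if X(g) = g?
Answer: -336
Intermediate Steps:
j(f) = -1 - f/3 (j(f) = -(f + 3)/3 = -(3 + f)/3 = -1 - f/3)
D = 144
D*j(X(4/1)) = 144*(-1 - 4/(3*1)) = 144*(-1 - 4/3) = 144*(-7/3) = -336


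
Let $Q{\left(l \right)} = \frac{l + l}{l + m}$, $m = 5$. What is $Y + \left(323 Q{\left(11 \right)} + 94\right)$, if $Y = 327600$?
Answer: $\frac{2625105}{8} \approx 3.2814 \cdot 10^{5}$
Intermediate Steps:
$Q{\left(l \right)} = \frac{2 l}{5 + l}$ ($Q{\left(l \right)} = \frac{l + l}{l + 5} = \frac{2 l}{5 + l}$)
$Y + \left(323 Q{\left(11 \right)} + 94\right) = 327600 + \left(323 \cdot 2 \cdot 11 \frac{1}{5 + 11} + 94\right) = 327600 + \left(323 \cdot 2 \cdot 11 \cdot \frac{1}{16} + 94\right) = 327600 + \left(323 \cdot \frac{11}{8} + 94\right) = 327600 + \left(\frac{3553}{8} + 94\right) = 327600 + \frac{4305}{8} = \frac{2625105}{8}$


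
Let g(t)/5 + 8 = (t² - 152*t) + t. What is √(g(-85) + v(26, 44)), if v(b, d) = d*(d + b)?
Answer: 2*√25835 ≈ 321.47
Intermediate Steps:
v(b, d) = d*(b + d)
g(t) = -40 - 755*t + 5*t² (g(t) = -40 + 5*((t² - 152*t) + t) = -40 + 5*(t² - 151*t) = -40 + (-755*t + 5*t²) = -40 - 755*t + 5*t²)
√(g(-85) + v(26, 44)) = √((-40 - 755*(-85) + 5*(-85)²) + 44*(26 + 44)) = √((-40 + 64175 + 5*7225) + 44*70) = √((-40 + 64175 + 36125) + 3080) = √(100260 + 3080) = √103340 = 2*√25835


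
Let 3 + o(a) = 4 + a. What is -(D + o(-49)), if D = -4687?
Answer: 4735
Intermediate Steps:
o(a) = 1 + a (o(a) = -3 + (4 + a) = 1 + a)
-(D + o(-49)) = -(-4687 + (1 - 49)) = -(-4687 - 48) = -1*(-4735) = 4735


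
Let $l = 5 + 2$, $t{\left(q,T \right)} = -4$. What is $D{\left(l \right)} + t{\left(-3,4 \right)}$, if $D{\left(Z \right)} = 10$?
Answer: $6$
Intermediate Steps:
$l = 7$
$D{\left(l \right)} + t{\left(-3,4 \right)} = 10 - 4 = 6$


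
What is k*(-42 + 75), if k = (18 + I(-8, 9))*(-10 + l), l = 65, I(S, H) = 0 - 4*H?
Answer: -32670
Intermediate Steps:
I(S, H) = -4*H
k = -990 (k = (18 - 4*9)*(-10 + 65) = (18 - 36)*55 = -18*55 = -990)
k*(-42 + 75) = -990*(-42 + 75) = -990*33 = -32670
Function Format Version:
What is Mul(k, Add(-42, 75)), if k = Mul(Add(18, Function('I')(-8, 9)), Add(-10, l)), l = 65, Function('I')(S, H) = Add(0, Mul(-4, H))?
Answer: -32670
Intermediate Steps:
Function('I')(S, H) = Mul(-4, H)
k = -990 (k = Mul(Add(18, Mul(-4, 9)), Add(-10, 65)) = Mul(Add(18, -36), 55) = Mul(-18, 55) = -990)
Mul(k, Add(-42, 75)) = Mul(-990, Add(-42, 75)) = Mul(-990, 33) = -32670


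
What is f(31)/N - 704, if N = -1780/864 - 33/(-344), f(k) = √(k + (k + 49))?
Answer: -704 - 2322*√111/4561 ≈ -709.36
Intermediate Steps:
f(k) = √(49 + 2*k) (f(k) = √(k + (49 + k)) = √(49 + 2*k))
N = -4561/2322 (N = -1780*1/864 - 33*(-1/344) = -445/216 + 33/344 = -4561/2322 ≈ -1.9643)
f(31)/N - 704 = √(49 + 2*31)/(-4561/2322) - 704 = √(49 + 62)*(-2322/4561) - 704 = √111*(-2322/4561) - 704 = -2322*√111/4561 - 704 = -704 - 2322*√111/4561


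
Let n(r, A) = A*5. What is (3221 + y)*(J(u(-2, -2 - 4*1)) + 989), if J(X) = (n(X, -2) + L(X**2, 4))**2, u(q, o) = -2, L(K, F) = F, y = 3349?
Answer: 6734250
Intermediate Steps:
n(r, A) = 5*A
J(X) = 36 (J(X) = (5*(-2) + 4)**2 = (-10 + 4)**2 = (-6)**2 = 36)
(3221 + y)*(J(u(-2, -2 - 4*1)) + 989) = (3221 + 3349)*(36 + 989) = 6570*1025 = 6734250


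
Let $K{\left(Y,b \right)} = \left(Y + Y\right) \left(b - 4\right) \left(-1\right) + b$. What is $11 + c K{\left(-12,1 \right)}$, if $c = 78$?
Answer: $-5527$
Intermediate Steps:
$K{\left(Y,b \right)} = b - 2 Y \left(-4 + b\right)$ ($K{\left(Y,b \right)} = 2 Y \left(-4 + b\right) \left(-1\right) + b = - 2 Y \left(-4 + b\right) + b = b - 2 Y \left(-4 + b\right)$)
$11 + c K{\left(-12,1 \right)} = 11 + 78 \left(1 + 8 \left(-12\right) - \left(-24\right) 1\right) = 11 + 78 \left(1 - 96 + 24\right) = 11 + 78 \left(-71\right) = 11 - 5538 = -5527$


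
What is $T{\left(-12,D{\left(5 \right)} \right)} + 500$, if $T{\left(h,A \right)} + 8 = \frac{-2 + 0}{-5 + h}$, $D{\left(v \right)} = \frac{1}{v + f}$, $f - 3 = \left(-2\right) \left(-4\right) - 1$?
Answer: $\frac{8366}{17} \approx 492.12$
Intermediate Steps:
$f = 10$ ($f = 3 - -7 = 3 + \left(8 - 1\right) = 3 + 7 = 10$)
$D{\left(v \right)} = \frac{1}{10 + v}$ ($D{\left(v \right)} = \frac{1}{v + 10} = \frac{1}{10 + v}$)
$T{\left(h,A \right)} = -8 - \frac{2}{-5 + h}$ ($T{\left(h,A \right)} = -8 + \frac{-2 + 0}{-5 + h} = -8 - \frac{2}{-5 + h}$)
$T{\left(-12,D{\left(5 \right)} \right)} + 500 = \frac{2 \left(19 - -48\right)}{-5 - 12} + 500 = \frac{2 \left(19 + 48\right)}{-17} + 500 = 2 \left(- \frac{1}{17}\right) 67 + 500 = - \frac{134}{17} + 500 = \frac{8366}{17}$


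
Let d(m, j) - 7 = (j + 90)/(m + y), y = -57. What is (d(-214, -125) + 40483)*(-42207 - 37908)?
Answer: -879087874875/271 ≈ -3.2439e+9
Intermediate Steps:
d(m, j) = 7 + (90 + j)/(-57 + m) (d(m, j) = 7 + (j + 90)/(m - 57) = 7 + (90 + j)/(-57 + m))
(d(-214, -125) + 40483)*(-42207 - 37908) = ((-309 - 125 + 7*(-214))/(-57 - 214) + 40483)*(-42207 - 37908) = ((-309 - 125 - 1498)/(-271) + 40483)*(-80115) = (-1/271*(-1932) + 40483)*(-80115) = (1932/271 + 40483)*(-80115) = (10972825/271)*(-80115) = -879087874875/271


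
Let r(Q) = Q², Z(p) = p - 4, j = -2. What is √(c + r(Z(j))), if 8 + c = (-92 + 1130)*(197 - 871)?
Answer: 8*I*√10931 ≈ 836.41*I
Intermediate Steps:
Z(p) = -4 + p
c = -699620 (c = -8 + (-92 + 1130)*(197 - 871) = -8 + 1038*(-674) = -8 - 699612 = -699620)
√(c + r(Z(j))) = √(-699620 + (-4 - 2)²) = √(-699620 + (-6)²) = √(-699620 + 36) = √(-699584) = 8*I*√10931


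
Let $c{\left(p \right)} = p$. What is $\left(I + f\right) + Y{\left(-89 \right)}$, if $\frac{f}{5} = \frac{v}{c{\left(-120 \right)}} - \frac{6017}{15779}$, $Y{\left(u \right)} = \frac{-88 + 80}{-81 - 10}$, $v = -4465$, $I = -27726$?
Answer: $- \frac{949126433623}{34461336} \approx -27542.0$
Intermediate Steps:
$Y{\left(u \right)} = \frac{8}{91}$ ($Y{\left(u \right)} = - \frac{8}{-91} = \left(-8\right) \left(- \frac{1}{91}\right) = \frac{8}{91}$)
$f = \frac{69731195}{378696}$ ($f = 5 \left(- \frac{4465}{-120} - \frac{6017}{15779}\right) = 5 \left(\left(-4465\right) \left(- \frac{1}{120}\right) - \frac{6017}{15779}\right) = 5 \left(\frac{893}{24} - \frac{6017}{15779}\right) = 5 \cdot \frac{13946239}{378696} = \frac{69731195}{378696} \approx 184.14$)
$\left(I + f\right) + Y{\left(-89 \right)} = \left(-27726 + \frac{69731195}{378696}\right) + \frac{8}{91} = - \frac{10429994101}{378696} + \frac{8}{91} = - \frac{949126433623}{34461336}$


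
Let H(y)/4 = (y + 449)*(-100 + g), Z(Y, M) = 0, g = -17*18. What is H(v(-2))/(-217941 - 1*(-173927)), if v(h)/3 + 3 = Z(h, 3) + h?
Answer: 352408/22007 ≈ 16.013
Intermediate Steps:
g = -306
v(h) = -9 + 3*h (v(h) = -9 + 3*(0 + h) = -9 + 3*h)
H(y) = -729176 - 1624*y (H(y) = 4*((y + 449)*(-100 - 306)) = 4*((449 + y)*(-406)) = 4*(-182294 - 406*y) = -729176 - 1624*y)
H(v(-2))/(-217941 - 1*(-173927)) = (-729176 - 1624*(-9 + 3*(-2)))/(-217941 - 1*(-173927)) = (-729176 - 1624*(-9 - 6))/(-217941 + 173927) = (-729176 - 1624*(-15))/(-44014) = (-729176 + 24360)*(-1/44014) = -704816*(-1/44014) = 352408/22007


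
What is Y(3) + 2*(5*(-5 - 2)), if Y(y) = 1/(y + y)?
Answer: -419/6 ≈ -69.833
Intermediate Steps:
Y(y) = 1/(2*y)
Y(3) + 2*(5*(-5 - 2)) = (½)/3 + 2*(5*(-5 - 2)) = (½)*(⅓) + 2*(5*(-7)) = ⅙ + 2*(-35) = ⅙ - 70 = -419/6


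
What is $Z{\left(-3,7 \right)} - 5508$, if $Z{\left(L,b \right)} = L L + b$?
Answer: $-5492$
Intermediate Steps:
$Z{\left(L,b \right)} = b + L^{2}$ ($Z{\left(L,b \right)} = L^{2} + b = b + L^{2}$)
$Z{\left(-3,7 \right)} - 5508 = \left(7 + \left(-3\right)^{2}\right) - 5508 = \left(7 + 9\right) - 5508 = 16 - 5508 = -5492$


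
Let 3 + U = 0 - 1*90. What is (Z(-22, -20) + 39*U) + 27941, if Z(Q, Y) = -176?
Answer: 24138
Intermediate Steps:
U = -93 (U = -3 + (0 - 1*90) = -3 + (0 - 90) = -3 - 90 = -93)
(Z(-22, -20) + 39*U) + 27941 = (-176 + 39*(-93)) + 27941 = (-176 - 3627) + 27941 = -3803 + 27941 = 24138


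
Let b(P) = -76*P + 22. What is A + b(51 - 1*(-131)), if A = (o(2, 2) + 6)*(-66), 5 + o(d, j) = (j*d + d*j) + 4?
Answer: -14668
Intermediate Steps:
o(d, j) = -1 + 2*d*j (o(d, j) = -5 + ((j*d + d*j) + 4) = -5 + ((d*j + d*j) + 4) = -5 + (2*d*j + 4) = -5 + (4 + 2*d*j) = -1 + 2*d*j)
b(P) = 22 - 76*P
A = -858 (A = ((-1 + 2*2*2) + 6)*(-66) = ((-1 + 8) + 6)*(-66) = (7 + 6)*(-66) = 13*(-66) = -858)
A + b(51 - 1*(-131)) = -858 + (22 - 76*(51 - 1*(-131))) = -858 + (22 - 76*(51 + 131)) = -858 + (22 - 76*182) = -858 + (22 - 13832) = -858 - 13810 = -14668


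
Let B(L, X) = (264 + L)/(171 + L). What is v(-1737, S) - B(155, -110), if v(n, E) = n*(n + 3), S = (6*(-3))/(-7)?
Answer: 981897889/326 ≈ 3.0120e+6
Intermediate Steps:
S = 18/7 (S = -18*(-1/7) = 18/7 ≈ 2.5714)
v(n, E) = n*(3 + n)
B(L, X) = (264 + L)/(171 + L)
v(-1737, S) - B(155, -110) = -1737*(3 - 1737) - (264 + 155)/(171 + 155) = -1737*(-1734) - 419/326 = 3011958 - 419/326 = 981897889/326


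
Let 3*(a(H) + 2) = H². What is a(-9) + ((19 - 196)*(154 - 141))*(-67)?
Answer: 154192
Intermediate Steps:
a(H) = -2 + H²/3
a(-9) + ((19 - 196)*(154 - 141))*(-67) = (-2 + (⅓)*(-9)²) + ((19 - 196)*(154 - 141))*(-67) = (-2 + (⅓)*81) - 177*13*(-67) = (-2 + 27) - 2301*(-67) = 25 + 154167 = 154192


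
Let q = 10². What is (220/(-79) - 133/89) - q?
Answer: -733187/7031 ≈ -104.28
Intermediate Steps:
q = 100
(220/(-79) - 133/89) - q = (220/(-79) - 133/89) - 1*100 = (220*(-1/79) - 133*1/89) - 100 = (-220/79 - 133/89) - 100 = -30087/7031 - 100 = -733187/7031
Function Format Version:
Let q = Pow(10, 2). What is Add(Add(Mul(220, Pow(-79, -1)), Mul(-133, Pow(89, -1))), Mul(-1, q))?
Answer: Rational(-733187, 7031) ≈ -104.28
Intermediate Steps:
q = 100
Add(Add(Mul(220, Pow(-79, -1)), Mul(-133, Pow(89, -1))), Mul(-1, q)) = Add(Add(Mul(220, Pow(-79, -1)), Mul(-133, Pow(89, -1))), Mul(-1, 100)) = Add(Add(Mul(220, Rational(-1, 79)), Mul(-133, Rational(1, 89))), -100) = Add(Add(Rational(-220, 79), Rational(-133, 89)), -100) = Add(Rational(-30087, 7031), -100) = Rational(-733187, 7031)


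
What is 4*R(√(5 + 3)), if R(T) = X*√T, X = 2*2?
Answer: 16*2^(¾) ≈ 26.909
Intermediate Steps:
X = 4
R(T) = 4*√T
4*R(√(5 + 3)) = 4*(4*√(√(5 + 3))) = 4*(4*√(√8)) = 4*(4*√(2*√2)) = 4*(4*2^(¾)) = 16*2^(¾)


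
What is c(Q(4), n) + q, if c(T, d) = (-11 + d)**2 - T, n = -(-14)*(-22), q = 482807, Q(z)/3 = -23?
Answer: 584637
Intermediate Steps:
Q(z) = -69 (Q(z) = 3*(-23) = -69)
n = -308 (n = -14*22 = -308)
c(Q(4), n) + q = ((-11 - 308)**2 - 1*(-69)) + 482807 = ((-319)**2 + 69) + 482807 = (101761 + 69) + 482807 = 101830 + 482807 = 584637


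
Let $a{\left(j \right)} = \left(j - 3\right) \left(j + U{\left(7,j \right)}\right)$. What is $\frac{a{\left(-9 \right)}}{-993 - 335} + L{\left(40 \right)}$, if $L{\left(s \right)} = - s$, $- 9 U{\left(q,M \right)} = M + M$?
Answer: $- \frac{13301}{332} \approx -40.063$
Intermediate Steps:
$U{\left(q,M \right)} = - \frac{2 M}{9}$ ($U{\left(q,M \right)} = - \frac{M + M}{9} = - \frac{2 M}{9}$)
$a{\left(j \right)} = \frac{7 j \left(-3 + j\right)}{9}$ ($a{\left(j \right)} = \left(j - 3\right) \left(j - \frac{2 j}{9}\right) = \left(-3 + j\right) \frac{7 j}{9} = \frac{7 j \left(-3 + j\right)}{9}$)
$\frac{a{\left(-9 \right)}}{-993 - 335} + L{\left(40 \right)} = \frac{\frac{7}{9} \left(-9\right) \left(-3 - 9\right)}{-993 - 335} - 40 = \frac{\frac{7}{9} \left(-9\right) \left(-12\right)}{-1328} - 40 = 84 \left(- \frac{1}{1328}\right) - 40 = - \frac{21}{332} - 40 = - \frac{13301}{332}$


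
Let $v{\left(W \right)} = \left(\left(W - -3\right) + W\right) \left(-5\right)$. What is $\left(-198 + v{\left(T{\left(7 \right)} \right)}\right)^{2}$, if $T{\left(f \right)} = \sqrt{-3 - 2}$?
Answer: $44869 + 4260 i \sqrt{5} \approx 44869.0 + 9525.7 i$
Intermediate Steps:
$T{\left(f \right)} = i \sqrt{5}$ ($T{\left(f \right)} = \sqrt{-5} = i \sqrt{5}$)
$v{\left(W \right)} = -15 - 10 W$ ($v{\left(W \right)} = \left(\left(W + 3\right) + W\right) \left(-5\right) = \left(\left(3 + W\right) + W\right) \left(-5\right) = \left(3 + 2 W\right) \left(-5\right) = -15 - 10 W$)
$\left(-198 + v{\left(T{\left(7 \right)} \right)}\right)^{2} = \left(-198 - \left(15 + 10 i \sqrt{5}\right)\right)^{2} = \left(-213 - 10 i \sqrt{5}\right)^{2}$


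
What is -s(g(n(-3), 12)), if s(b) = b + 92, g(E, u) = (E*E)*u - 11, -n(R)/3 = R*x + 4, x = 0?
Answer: -1809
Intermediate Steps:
n(R) = -12 (n(R) = -3*(R*0 + 4) = -3*(0 + 4) = -3*4 = -12)
g(E, u) = -11 + u*E² (g(E, u) = E²*u - 11 = u*E² - 11 = -11 + u*E²)
s(b) = 92 + b
-s(g(n(-3), 12)) = -(92 + (-11 + 12*(-12)²)) = -(92 + (-11 + 12*144)) = -(92 + (-11 + 1728)) = -(92 + 1717) = -1*1809 = -1809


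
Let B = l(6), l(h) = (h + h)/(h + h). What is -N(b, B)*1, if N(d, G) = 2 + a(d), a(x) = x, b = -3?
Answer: 1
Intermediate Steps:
l(h) = 1 (l(h) = (2*h)/((2*h)) = (2*h)*(1/(2*h)) = 1)
B = 1
N(d, G) = 2 + d
-N(b, B)*1 = -(2 - 3)*1 = -1*(-1)*1 = 1*1 = 1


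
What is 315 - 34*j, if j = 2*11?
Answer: -433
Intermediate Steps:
j = 22
315 - 34*j = 315 - 34*22 = 315 - 748 = -433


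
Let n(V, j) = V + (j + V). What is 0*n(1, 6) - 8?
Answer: -8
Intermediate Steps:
n(V, j) = j + 2*V (n(V, j) = V + (V + j) = j + 2*V)
0*n(1, 6) - 8 = 0*(6 + 2*1) - 8 = 0*(6 + 2) - 8 = 0*8 - 8 = 0 - 8 = -8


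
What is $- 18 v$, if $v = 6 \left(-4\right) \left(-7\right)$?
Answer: $-3024$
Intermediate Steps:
$v = 168$ ($v = \left(-24\right) \left(-7\right) = 168$)
$- 18 v = \left(-18\right) 168 = -3024$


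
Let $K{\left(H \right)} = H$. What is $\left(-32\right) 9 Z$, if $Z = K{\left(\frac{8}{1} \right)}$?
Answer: $-2304$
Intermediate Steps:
$Z = 8$ ($Z = \frac{8}{1} = 8 \cdot 1 = 8$)
$\left(-32\right) 9 Z = \left(-32\right) 9 \cdot 8 = \left(-288\right) 8 = -2304$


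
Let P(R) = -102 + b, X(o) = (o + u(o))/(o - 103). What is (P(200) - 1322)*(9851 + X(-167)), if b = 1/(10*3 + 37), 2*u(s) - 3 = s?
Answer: -84594810911/6030 ≈ -1.4029e+7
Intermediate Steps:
u(s) = 3/2 + s/2
b = 1/67 (b = 1/(30 + 37) = 1/67 ≈ 0.014925)
X(o) = (3/2 + 3*o/2)/(-103 + o) (X(o) = (o + (3/2 + o/2))/(o - 103) = (3/2 + 3*o/2)/(-103 + o))
P(R) = -6833/67 (P(R) = -102 + 1/67 = -6833/67)
(P(200) - 1322)*(9851 + X(-167)) = (-6833/67 - 1322)*(9851 + 3*(1 - 167)/(2*(-103 - 167))) = -95407*(9851 + (3/2)*(-166)/(-270))/67 = -95407*(9851 + (3/2)*(-1/270)*(-166))/67 = -95407*(9851 + 83/90)/67 = -95407/67*886673/90 = -84594810911/6030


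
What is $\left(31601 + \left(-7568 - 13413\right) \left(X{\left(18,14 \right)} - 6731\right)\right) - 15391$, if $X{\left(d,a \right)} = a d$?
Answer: $135952109$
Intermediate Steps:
$\left(31601 + \left(-7568 - 13413\right) \left(X{\left(18,14 \right)} - 6731\right)\right) - 15391 = \left(31601 + \left(-7568 - 13413\right) \left(14 \cdot 18 - 6731\right)\right) - 15391 = \left(31601 - 20981 \left(252 - 6731\right)\right) - 15391 = \left(31601 - -135935899\right) - 15391 = \left(31601 + 135935899\right) - 15391 = 135967500 - 15391 = 135952109$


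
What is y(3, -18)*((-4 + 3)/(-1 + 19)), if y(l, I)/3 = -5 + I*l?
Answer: 59/6 ≈ 9.8333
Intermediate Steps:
y(l, I) = -15 + 3*I*l (y(l, I) = 3*(-5 + I*l) = -15 + 3*I*l)
y(3, -18)*((-4 + 3)/(-1 + 19)) = (-15 + 3*(-18)*3)*((-4 + 3)/(-1 + 19)) = (-15 - 162)*(-1/18) = -(-177)/18 = -177*(-1/18) = 59/6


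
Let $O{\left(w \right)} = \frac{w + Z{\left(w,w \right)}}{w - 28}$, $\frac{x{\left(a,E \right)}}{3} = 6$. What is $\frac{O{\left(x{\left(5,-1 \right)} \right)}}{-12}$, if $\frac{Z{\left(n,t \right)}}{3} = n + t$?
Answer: $\frac{21}{20} \approx 1.05$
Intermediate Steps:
$Z{\left(n,t \right)} = 3 n + 3 t$ ($Z{\left(n,t \right)} = 3 \left(n + t\right) = 3 n + 3 t$)
$x{\left(a,E \right)} = 18$ ($x{\left(a,E \right)} = 3 \cdot 6 = 18$)
$O{\left(w \right)} = \frac{7 w}{-28 + w}$ ($O{\left(w \right)} = \frac{w + \left(3 w + 3 w\right)}{w - 28} = \frac{w + 6 w}{-28 + w} = \frac{7 w}{-28 + w}$)
$\frac{O{\left(x{\left(5,-1 \right)} \right)}}{-12} = \frac{7 \cdot 18 \frac{1}{-28 + 18}}{-12} = 7 \cdot 18 \frac{1}{-10} \left(- \frac{1}{12}\right) = 7 \cdot 18 \left(- \frac{1}{10}\right) \left(- \frac{1}{12}\right) = \left(- \frac{63}{5}\right) \left(- \frac{1}{12}\right) = \frac{21}{20}$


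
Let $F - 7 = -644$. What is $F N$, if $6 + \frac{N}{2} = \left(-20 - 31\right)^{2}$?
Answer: $-3306030$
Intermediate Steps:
$F = -637$ ($F = 7 - 644 = -637$)
$N = 5190$ ($N = -12 + 2 \left(-20 - 31\right)^{2} = -12 + 2 \left(-51\right)^{2} = -12 + 2 \cdot 2601 = -12 + 5202 = 5190$)
$F N = \left(-637\right) 5190 = -3306030$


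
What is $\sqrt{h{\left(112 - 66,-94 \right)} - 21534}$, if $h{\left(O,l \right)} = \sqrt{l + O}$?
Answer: $\sqrt{-21534 + 4 i \sqrt{3}} \approx 0.024 + 146.74 i$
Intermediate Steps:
$h{\left(O,l \right)} = \sqrt{O + l}$
$\sqrt{h{\left(112 - 66,-94 \right)} - 21534} = \sqrt{\sqrt{\left(112 - 66\right) - 94} - 21534} = \sqrt{\sqrt{46 - 94} - 21534} = \sqrt{\sqrt{-48} - 21534} = \sqrt{4 i \sqrt{3} - 21534} = \sqrt{-21534 + 4 i \sqrt{3}}$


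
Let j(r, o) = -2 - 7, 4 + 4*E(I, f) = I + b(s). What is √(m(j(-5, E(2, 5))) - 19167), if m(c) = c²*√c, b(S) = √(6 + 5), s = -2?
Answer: √(-19167 + 243*I) ≈ 0.8776 + 138.45*I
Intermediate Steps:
b(S) = √11
E(I, f) = -1 + I/4 + √11/4 (E(I, f) = -1 + (I + √11)/4 = -1 + (I/4 + √11/4) = -1 + I/4 + √11/4)
j(r, o) = -9
m(c) = c^(5/2)
√(m(j(-5, E(2, 5))) - 19167) = √((-9)^(5/2) - 19167) = √(243*I - 19167) = √(-19167 + 243*I)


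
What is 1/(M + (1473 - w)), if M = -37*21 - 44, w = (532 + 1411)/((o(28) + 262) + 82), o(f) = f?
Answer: 372/240601 ≈ 0.0015461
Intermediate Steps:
w = 1943/372 (w = (532 + 1411)/((28 + 262) + 82) = 1943/(290 + 82) = 1943/372 ≈ 5.2231)
M = -821 (M = -777 - 44 = -821)
1/(M + (1473 - w)) = 1/(-821 + (1473 - 1*1943/372)) = 1/(-821 + (1473 - 1943/372)) = 1/(-821 + 546013/372) = 1/(240601/372) = 372/240601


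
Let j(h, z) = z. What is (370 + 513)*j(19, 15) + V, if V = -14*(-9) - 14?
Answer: 13357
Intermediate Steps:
V = 112 (V = 126 - 14 = 112)
(370 + 513)*j(19, 15) + V = (370 + 513)*15 + 112 = 883*15 + 112 = 13245 + 112 = 13357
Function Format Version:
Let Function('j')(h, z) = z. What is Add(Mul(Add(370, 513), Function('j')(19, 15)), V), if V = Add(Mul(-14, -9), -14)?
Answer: 13357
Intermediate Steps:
V = 112 (V = Add(126, -14) = 112)
Add(Mul(Add(370, 513), Function('j')(19, 15)), V) = Add(Mul(Add(370, 513), 15), 112) = Add(Mul(883, 15), 112) = Add(13245, 112) = 13357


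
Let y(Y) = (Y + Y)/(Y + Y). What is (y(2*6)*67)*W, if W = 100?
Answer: 6700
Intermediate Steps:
y(Y) = 1 (y(Y) = (2*Y)/((2*Y)) = (2*Y)*(1/(2*Y)) = 1)
(y(2*6)*67)*W = (1*67)*100 = 67*100 = 6700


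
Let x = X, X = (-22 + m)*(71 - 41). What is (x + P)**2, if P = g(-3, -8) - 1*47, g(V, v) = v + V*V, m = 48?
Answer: 538756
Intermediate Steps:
g(V, v) = v + V**2
P = -46 (P = (-8 + (-3)**2) - 1*47 = (-8 + 9) - 47 = 1 - 47 = -46)
X = 780 (X = (-22 + 48)*(71 - 41) = 26*30 = 780)
x = 780
(x + P)**2 = (780 - 46)**2 = 734**2 = 538756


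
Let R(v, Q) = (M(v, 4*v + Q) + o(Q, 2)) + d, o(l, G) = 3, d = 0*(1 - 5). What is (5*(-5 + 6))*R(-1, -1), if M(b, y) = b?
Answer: 10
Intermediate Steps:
d = 0 (d = 0*(-4) = 0)
R(v, Q) = 3 + v (R(v, Q) = (v + 3) + 0 = (3 + v) + 0 = 3 + v)
(5*(-5 + 6))*R(-1, -1) = (5*(-5 + 6))*(3 - 1) = (5*1)*2 = 5*2 = 10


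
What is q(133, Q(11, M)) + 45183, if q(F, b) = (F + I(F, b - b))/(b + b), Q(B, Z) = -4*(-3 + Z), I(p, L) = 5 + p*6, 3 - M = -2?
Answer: 90249/2 ≈ 45125.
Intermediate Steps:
M = 5 (M = 3 - 1*(-2) = 3 + 2 = 5)
I(p, L) = 5 + 6*p
Q(B, Z) = 12 - 4*Z
q(F, b) = (5 + 7*F)/(2*b) (q(F, b) = (F + (5 + 6*F))/(b + b) = (5 + 7*F)/((2*b)) = (5 + 7*F)*(1/(2*b)) = (5 + 7*F)/(2*b))
q(133, Q(11, M)) + 45183 = (5 + 7*133)/(2*(12 - 4*5)) + 45183 = (5 + 931)/(2*(12 - 20)) + 45183 = (½)*936/(-8) + 45183 = (½)*(-⅛)*936 + 45183 = -117/2 + 45183 = 90249/2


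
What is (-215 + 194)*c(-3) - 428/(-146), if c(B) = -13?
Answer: 20143/73 ≈ 275.93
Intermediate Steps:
(-215 + 194)*c(-3) - 428/(-146) = (-215 + 194)*(-13) - 428/(-146) = -21*(-13) - 428*(-1/146) = 273 + 214/73 = 20143/73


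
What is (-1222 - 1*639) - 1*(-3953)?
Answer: 2092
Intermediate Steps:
(-1222 - 1*639) - 1*(-3953) = (-1222 - 639) + 3953 = -1861 + 3953 = 2092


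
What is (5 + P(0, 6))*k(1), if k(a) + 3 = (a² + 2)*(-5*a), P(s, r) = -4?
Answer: -18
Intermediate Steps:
k(a) = -3 - 5*a*(2 + a²) (k(a) = -3 + (a² + 2)*(-5*a) = -3 + (2 + a²)*(-5*a) = -3 - 5*a*(2 + a²))
(5 + P(0, 6))*k(1) = (5 - 4)*(-3 - 10*1 - 5*1³) = 1*(-3 - 10 - 5*1) = 1*(-3 - 10 - 5) = 1*(-18) = -18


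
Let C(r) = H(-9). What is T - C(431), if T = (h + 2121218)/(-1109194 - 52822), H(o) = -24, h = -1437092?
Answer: 13602129/581008 ≈ 23.411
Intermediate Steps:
C(r) = -24
T = -342063/581008 (T = (-1437092 + 2121218)/(-1109194 - 52822) = 684126/(-1162016) = 684126*(-1/1162016) = -342063/581008 ≈ -0.58874)
T - C(431) = -342063/581008 - 1*(-24) = -342063/581008 + 24 = 13602129/581008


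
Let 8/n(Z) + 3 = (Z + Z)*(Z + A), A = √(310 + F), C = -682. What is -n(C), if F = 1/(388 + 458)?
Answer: -3147949080/365801518719847 - 16368*√24652534/365801518719847 ≈ -8.8278e-6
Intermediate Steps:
F = 1/846 ≈ 0.0011820
A = √24652534/282 (A = √(310 + 1/846) = √(262261/846) = √24652534/282 ≈ 17.607)
n(Z) = 8/(-3 + 2*Z*(Z + √24652534/282)) (n(Z) = 8/(-3 + (Z + Z)*(Z + √24652534/282)) = 8/(-3 + (2*Z)*(Z + √24652534/282)) = 8/(-3 + 2*Z*(Z + √24652534/282)))
-n(C) = -1128/(-423 + 282*(-682)² - 682*√24652534) = -1128/(-423 + 282*465124 - 682*√24652534) = -1128/(-423 + 131164968 - 682*√24652534) = -1128/(131164545 - 682*√24652534)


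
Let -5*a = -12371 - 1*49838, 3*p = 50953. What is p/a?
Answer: 36395/26661 ≈ 1.3651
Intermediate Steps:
p = 50953/3 (p = (⅓)*50953 = 50953/3 ≈ 16984.)
a = 62209/5 (a = -(-12371 - 1*49838)/5 = -(-12371 - 49838)/5 = -⅕*(-62209) = 62209/5 ≈ 12442.)
p/a = 50953/(3*(62209/5)) = (50953/3)*(5/62209) = 36395/26661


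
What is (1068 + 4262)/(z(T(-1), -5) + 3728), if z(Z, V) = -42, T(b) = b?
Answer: 2665/1843 ≈ 1.4460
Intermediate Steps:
(1068 + 4262)/(z(T(-1), -5) + 3728) = (1068 + 4262)/(-42 + 3728) = 5330/3686 = 5330*(1/3686) = 2665/1843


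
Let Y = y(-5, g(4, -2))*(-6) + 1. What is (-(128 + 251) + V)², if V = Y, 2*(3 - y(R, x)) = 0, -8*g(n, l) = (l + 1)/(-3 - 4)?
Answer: 156816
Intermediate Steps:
g(n, l) = 1/56 + l/56 (g(n, l) = -(l + 1)/(8*(-3 - 4)) = -(1 + l)/(8*(-7)) = -(1 + l)*(-1)/(8*7) = -(-⅐ - l/7)/8 = 1/56 + l/56)
y(R, x) = 3 (y(R, x) = 3 - ½*0 = 3 + 0 = 3)
Y = -17 (Y = 3*(-6) + 1 = -18 + 1 = -17)
V = -17
(-(128 + 251) + V)² = (-(128 + 251) - 17)² = (-1*379 - 17)² = (-379 - 17)² = (-396)² = 156816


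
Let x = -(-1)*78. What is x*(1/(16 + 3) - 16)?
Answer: -23634/19 ≈ -1243.9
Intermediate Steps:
x = 78 (x = -1*(-78) = 78)
x*(1/(16 + 3) - 16) = 78*(1/(16 + 3) - 16) = 78*(1/19 - 16) = 78*(-303/19) = -23634/19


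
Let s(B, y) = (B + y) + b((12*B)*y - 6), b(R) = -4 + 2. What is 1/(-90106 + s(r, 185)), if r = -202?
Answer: -1/90125 ≈ -1.1096e-5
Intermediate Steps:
b(R) = -2
s(B, y) = -2 + B + y (s(B, y) = (B + y) - 2 = -2 + B + y)
1/(-90106 + s(r, 185)) = 1/(-90106 + (-2 - 202 + 185)) = 1/(-90106 - 19) = 1/(-90125) = -1/90125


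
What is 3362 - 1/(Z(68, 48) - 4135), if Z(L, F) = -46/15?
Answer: 208682717/62071 ≈ 3362.0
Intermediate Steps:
Z(L, F) = -46/15 (Z(L, F) = -46*1/15 = -46/15)
3362 - 1/(Z(68, 48) - 4135) = 3362 - 1/(-46/15 - 4135) = 3362 - 1/(-62071/15) = 3362 - 1*(-15/62071) = 3362 + 15/62071 = 208682717/62071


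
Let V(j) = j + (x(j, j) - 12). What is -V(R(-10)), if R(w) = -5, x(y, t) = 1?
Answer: 16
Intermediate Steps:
V(j) = -11 + j (V(j) = j + (1 - 12) = j - 11 = -11 + j)
-V(R(-10)) = -(-11 - 5) = -1*(-16) = 16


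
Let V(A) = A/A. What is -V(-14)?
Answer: -1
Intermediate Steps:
V(A) = 1
-V(-14) = -1*1 = -1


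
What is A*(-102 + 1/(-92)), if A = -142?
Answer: 666335/46 ≈ 14486.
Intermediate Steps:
A*(-102 + 1/(-92)) = -142*(-102 + 1/(-92)) = -142*(-102 - 1/92) = -142*(-9385/92) = 666335/46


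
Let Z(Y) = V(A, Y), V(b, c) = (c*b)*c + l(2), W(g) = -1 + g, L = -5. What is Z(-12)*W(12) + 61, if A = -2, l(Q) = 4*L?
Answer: -3327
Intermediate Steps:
l(Q) = -20 (l(Q) = 4*(-5) = -20)
V(b, c) = -20 + b*c² (V(b, c) = (c*b)*c - 20 = (b*c)*c - 20 = b*c² - 20 = -20 + b*c²)
Z(Y) = -20 - 2*Y²
Z(-12)*W(12) + 61 = (-20 - 2*(-12)²)*(-1 + 12) + 61 = (-20 - 2*144)*11 + 61 = (-20 - 288)*11 + 61 = -308*11 + 61 = -3388 + 61 = -3327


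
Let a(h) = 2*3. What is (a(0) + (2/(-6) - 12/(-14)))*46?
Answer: 6302/21 ≈ 300.10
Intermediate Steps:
a(h) = 6
(a(0) + (2/(-6) - 12/(-14)))*46 = (6 + (2/(-6) - 12/(-14)))*46 = (6 + (2*(-⅙) - 12*(-1/14)))*46 = (6 + (-⅓ + 6/7))*46 = (6 + 11/21)*46 = (137/21)*46 = 6302/21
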